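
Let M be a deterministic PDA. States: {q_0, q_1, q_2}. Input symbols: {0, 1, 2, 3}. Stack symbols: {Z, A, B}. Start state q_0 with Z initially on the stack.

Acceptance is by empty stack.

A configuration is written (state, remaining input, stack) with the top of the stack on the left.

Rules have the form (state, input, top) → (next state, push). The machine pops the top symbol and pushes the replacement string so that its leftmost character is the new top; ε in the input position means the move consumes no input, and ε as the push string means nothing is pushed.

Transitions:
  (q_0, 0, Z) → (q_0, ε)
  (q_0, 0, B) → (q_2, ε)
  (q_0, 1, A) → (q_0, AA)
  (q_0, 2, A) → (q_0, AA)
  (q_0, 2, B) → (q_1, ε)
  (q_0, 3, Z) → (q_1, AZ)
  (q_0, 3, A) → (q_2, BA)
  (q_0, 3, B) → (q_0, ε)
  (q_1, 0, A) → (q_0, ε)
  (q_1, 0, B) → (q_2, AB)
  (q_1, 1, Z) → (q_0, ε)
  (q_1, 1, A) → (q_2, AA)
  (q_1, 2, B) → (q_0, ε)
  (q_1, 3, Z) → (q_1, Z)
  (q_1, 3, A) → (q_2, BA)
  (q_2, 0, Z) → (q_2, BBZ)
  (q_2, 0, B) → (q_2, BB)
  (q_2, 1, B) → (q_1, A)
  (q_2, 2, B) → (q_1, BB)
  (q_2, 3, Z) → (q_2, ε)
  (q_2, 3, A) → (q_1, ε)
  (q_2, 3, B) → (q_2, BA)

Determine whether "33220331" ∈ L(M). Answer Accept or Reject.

Accept

(q_0, 33220331, Z)
  read 3, top Z: go to q_1, push AZ → (q_1, 3220331, AZ)
  read 3, top A: go to q_2, push BA → (q_2, 220331, BAZ)
  read 2, top B: go to q_1, push BB → (q_1, 20331, BBAZ)
  read 2, top B: go to q_0, push ε → (q_0, 0331, BAZ)
  read 0, top B: go to q_2, push ε → (q_2, 331, AZ)
  read 3, top A: go to q_1, push ε → (q_1, 31, Z)
  read 3, top Z: go to q_1, push Z → (q_1, 1, Z)
  read 1, top Z: go to q_0, push ε → (q_0, ε, ε)
All input consumed and the stack is empty.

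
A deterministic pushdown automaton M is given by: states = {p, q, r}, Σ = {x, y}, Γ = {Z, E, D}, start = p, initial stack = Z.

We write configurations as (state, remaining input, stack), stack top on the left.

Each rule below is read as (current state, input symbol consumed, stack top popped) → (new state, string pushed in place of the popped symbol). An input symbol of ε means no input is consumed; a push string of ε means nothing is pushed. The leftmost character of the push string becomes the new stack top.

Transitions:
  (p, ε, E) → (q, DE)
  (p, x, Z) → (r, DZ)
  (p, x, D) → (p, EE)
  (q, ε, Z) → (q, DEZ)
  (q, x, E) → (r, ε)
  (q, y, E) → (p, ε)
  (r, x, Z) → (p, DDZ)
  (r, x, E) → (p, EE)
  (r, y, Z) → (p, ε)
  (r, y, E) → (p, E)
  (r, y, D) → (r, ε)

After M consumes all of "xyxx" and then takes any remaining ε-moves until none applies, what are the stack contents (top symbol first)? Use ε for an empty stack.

DEEDZ

(p, xyxx, Z)
  read x, top Z: go to r, push DZ → (r, yxx, DZ)
  read y, top D: go to r, push ε → (r, xx, Z)
  read x, top Z: go to p, push DDZ → (p, x, DDZ)
  read x, top D: go to p, push EE → (p, ε, EEDZ)
  ε-move, top E: go to q, push DE → (q, ε, DEEDZ)
All input consumed in state q with stack DEEDZ.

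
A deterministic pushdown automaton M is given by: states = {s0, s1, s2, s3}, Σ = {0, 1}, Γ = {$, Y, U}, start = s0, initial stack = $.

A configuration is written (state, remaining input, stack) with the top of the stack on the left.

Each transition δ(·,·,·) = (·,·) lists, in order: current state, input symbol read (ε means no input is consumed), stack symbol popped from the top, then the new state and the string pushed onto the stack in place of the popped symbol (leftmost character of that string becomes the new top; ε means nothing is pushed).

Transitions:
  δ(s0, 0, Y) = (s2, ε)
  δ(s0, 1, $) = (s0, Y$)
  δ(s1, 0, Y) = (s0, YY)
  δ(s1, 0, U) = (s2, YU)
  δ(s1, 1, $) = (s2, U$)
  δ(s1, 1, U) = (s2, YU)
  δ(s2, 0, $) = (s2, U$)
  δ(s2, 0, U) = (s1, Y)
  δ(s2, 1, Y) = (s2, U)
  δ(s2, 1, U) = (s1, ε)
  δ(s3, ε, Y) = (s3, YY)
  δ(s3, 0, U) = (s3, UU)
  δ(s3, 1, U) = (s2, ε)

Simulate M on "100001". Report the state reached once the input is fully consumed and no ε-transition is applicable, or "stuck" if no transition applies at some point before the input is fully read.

(s0, 100001, $) ⊢ (s0, 00001, Y$) ⊢ (s2, 0001, $) ⊢ (s2, 001, U$) ⊢ (s1, 01, Y$) ⊢ (s0, 1, YY$)
No transition for (s0, 1, top Y); M blocks with input 1 remaining.

stuck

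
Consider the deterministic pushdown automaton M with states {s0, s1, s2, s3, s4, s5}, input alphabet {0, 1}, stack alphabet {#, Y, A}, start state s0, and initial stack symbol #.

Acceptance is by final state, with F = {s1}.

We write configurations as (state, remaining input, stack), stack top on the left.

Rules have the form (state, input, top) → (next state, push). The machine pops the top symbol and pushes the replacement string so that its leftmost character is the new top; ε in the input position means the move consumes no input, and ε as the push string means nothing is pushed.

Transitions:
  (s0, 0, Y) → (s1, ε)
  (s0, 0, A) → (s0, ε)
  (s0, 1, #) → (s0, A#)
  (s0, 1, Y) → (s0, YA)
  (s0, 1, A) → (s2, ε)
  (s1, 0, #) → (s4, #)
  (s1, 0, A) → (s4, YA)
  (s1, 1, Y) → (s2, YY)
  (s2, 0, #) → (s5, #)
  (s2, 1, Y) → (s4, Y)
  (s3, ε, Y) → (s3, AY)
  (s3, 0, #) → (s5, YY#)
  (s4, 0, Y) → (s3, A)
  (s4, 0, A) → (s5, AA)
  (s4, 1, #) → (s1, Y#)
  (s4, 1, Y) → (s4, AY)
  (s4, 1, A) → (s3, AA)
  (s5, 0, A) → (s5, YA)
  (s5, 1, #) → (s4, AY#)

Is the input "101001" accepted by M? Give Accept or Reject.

Reject

(s0, 101001, #) ⊢ (s0, 01001, A#) ⊢ (s0, 1001, #) ⊢ (s0, 001, A#) ⊢ (s0, 01, #)
No transition applies at (s0, 01, #); input not fully consumed.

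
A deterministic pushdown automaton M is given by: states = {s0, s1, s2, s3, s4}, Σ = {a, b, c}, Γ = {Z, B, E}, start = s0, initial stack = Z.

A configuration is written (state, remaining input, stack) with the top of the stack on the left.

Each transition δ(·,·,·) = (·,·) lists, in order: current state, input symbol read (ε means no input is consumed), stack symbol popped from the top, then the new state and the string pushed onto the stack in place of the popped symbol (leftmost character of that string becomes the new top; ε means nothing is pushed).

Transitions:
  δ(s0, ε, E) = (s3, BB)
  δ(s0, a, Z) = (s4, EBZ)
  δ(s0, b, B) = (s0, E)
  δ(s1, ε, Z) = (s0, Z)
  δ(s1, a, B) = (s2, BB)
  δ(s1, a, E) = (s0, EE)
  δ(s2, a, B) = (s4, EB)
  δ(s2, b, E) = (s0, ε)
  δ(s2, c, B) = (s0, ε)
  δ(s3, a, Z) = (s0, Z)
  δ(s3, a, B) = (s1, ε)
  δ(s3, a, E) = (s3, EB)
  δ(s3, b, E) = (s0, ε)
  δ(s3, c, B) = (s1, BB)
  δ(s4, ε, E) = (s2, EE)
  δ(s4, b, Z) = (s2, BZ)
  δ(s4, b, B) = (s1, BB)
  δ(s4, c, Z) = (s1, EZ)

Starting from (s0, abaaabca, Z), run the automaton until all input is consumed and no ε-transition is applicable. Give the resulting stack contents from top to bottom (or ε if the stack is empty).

(s0, abaaabca, Z)
  read a, top Z: go to s4, push EBZ → (s4, baaabca, EBZ)
  ε-move, top E: go to s2, push EE → (s2, baaabca, EEBZ)
  read b, top E: go to s0, push ε → (s0, aaabca, EBZ)
  ε-move, top E: go to s3, push BB → (s3, aaabca, BBBZ)
  read a, top B: go to s1, push ε → (s1, aabca, BBZ)
  read a, top B: go to s2, push BB → (s2, abca, BBBZ)
  read a, top B: go to s4, push EB → (s4, bca, EBBBZ)
  ε-move, top E: go to s2, push EE → (s2, bca, EEBBBZ)
  read b, top E: go to s0, push ε → (s0, ca, EBBBZ)
  ε-move, top E: go to s3, push BB → (s3, ca, BBBBBZ)
  read c, top B: go to s1, push BB → (s1, a, BBBBBBZ)
  read a, top B: go to s2, push BB → (s2, ε, BBBBBBBZ)
All input consumed in state s2 with stack BBBBBBBZ.

BBBBBBBZ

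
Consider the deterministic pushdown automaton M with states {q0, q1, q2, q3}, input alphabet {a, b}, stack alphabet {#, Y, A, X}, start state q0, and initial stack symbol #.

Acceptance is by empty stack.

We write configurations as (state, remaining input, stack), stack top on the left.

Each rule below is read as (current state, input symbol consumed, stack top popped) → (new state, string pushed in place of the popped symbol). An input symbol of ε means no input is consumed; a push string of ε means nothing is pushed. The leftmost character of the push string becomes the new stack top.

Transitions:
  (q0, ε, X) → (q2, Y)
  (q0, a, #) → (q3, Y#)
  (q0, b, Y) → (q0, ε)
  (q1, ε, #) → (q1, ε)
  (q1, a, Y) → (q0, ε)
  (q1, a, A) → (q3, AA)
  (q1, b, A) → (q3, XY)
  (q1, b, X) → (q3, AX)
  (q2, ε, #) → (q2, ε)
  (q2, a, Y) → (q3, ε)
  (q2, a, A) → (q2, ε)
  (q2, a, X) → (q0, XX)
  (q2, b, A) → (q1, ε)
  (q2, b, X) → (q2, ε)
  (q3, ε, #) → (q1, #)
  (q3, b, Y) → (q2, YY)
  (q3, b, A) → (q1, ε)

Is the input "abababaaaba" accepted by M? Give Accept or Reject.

Reject

(q0, abababaaaba, #)
  read a, top #: go to q3, push Y# → (q3, bababaaaba, Y#)
  read b, top Y: go to q2, push YY → (q2, ababaaaba, YY#)
  read a, top Y: go to q3, push ε → (q3, babaaaba, Y#)
  read b, top Y: go to q2, push YY → (q2, abaaaba, YY#)
  read a, top Y: go to q3, push ε → (q3, baaaba, Y#)
  read b, top Y: go to q2, push YY → (q2, aaaba, YY#)
  read a, top Y: go to q3, push ε → (q3, aaba, Y#)
No transition applies at (q3, aaba, Y#); input not fully consumed.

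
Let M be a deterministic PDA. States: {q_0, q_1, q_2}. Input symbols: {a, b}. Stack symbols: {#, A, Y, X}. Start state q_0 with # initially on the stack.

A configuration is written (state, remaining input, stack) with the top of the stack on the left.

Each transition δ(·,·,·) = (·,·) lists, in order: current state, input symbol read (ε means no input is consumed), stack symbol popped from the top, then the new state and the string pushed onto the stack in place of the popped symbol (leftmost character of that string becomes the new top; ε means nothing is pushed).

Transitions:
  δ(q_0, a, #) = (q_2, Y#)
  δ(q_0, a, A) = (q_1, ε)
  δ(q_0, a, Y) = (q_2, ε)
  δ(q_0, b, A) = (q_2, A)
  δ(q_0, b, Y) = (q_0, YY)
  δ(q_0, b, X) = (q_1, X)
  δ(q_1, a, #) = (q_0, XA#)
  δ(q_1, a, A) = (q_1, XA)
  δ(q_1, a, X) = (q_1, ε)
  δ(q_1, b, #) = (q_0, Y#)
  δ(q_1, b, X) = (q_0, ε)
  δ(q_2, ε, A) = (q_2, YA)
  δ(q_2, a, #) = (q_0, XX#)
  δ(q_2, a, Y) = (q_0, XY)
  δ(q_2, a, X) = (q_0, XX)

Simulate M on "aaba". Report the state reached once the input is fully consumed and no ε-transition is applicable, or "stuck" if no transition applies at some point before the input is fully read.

q_1

(q_0, aaba, #)
  read a, top #: go to q_2, push Y# → (q_2, aba, Y#)
  read a, top Y: go to q_0, push XY → (q_0, ba, XY#)
  read b, top X: go to q_1, push X → (q_1, a, XY#)
  read a, top X: go to q_1, push ε → (q_1, ε, Y#)
All input consumed; M is in state q_1.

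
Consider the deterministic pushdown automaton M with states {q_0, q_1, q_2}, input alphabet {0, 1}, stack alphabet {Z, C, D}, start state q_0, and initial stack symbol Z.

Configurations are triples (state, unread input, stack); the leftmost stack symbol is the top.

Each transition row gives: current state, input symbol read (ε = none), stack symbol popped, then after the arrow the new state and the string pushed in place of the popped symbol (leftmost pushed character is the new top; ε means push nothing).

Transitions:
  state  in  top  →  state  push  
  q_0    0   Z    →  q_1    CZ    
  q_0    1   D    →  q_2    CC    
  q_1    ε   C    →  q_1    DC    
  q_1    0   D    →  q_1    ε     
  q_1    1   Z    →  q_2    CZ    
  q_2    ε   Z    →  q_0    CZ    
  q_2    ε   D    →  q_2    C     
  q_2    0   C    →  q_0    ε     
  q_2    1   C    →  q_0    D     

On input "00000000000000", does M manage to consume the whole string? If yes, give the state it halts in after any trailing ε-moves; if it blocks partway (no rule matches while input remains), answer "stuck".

(q_0, 00000000000000, Z)
  read 0, top Z: go to q_1, push CZ → (q_1, 0000000000000, CZ)
  ε-move, top C: go to q_1, push DC → (q_1, 0000000000000, DCZ)
  read 0, top D: go to q_1, push ε → (q_1, 000000000000, CZ)
  ε-move, top C: go to q_1, push DC → (q_1, 000000000000, DCZ)
  read 0, top D: go to q_1, push ε → (q_1, 00000000000, CZ)
  ε-move, top C: go to q_1, push DC → (q_1, 00000000000, DCZ)
  read 0, top D: go to q_1, push ε → (q_1, 0000000000, CZ)
  ε-move, top C: go to q_1, push DC → (q_1, 0000000000, DCZ)
  read 0, top D: go to q_1, push ε → (q_1, 000000000, CZ)
  ε-move, top C: go to q_1, push DC → (q_1, 000000000, DCZ)
  read 0, top D: go to q_1, push ε → (q_1, 00000000, CZ)
  ε-move, top C: go to q_1, push DC → (q_1, 00000000, DCZ)
  read 0, top D: go to q_1, push ε → (q_1, 0000000, CZ)
  ε-move, top C: go to q_1, push DC → (q_1, 0000000, DCZ)
  read 0, top D: go to q_1, push ε → (q_1, 000000, CZ)
  ε-move, top C: go to q_1, push DC → (q_1, 000000, DCZ)
  read 0, top D: go to q_1, push ε → (q_1, 00000, CZ)
  ε-move, top C: go to q_1, push DC → (q_1, 00000, DCZ)
  read 0, top D: go to q_1, push ε → (q_1, 0000, CZ)
  ε-move, top C: go to q_1, push DC → (q_1, 0000, DCZ)
  read 0, top D: go to q_1, push ε → (q_1, 000, CZ)
  ε-move, top C: go to q_1, push DC → (q_1, 000, DCZ)
  read 0, top D: go to q_1, push ε → (q_1, 00, CZ)
  ε-move, top C: go to q_1, push DC → (q_1, 00, DCZ)
  read 0, top D: go to q_1, push ε → (q_1, 0, CZ)
  ε-move, top C: go to q_1, push DC → (q_1, 0, DCZ)
  read 0, top D: go to q_1, push ε → (q_1, ε, CZ)
  ε-move, top C: go to q_1, push DC → (q_1, ε, DCZ)
All input consumed; M is in state q_1.

q_1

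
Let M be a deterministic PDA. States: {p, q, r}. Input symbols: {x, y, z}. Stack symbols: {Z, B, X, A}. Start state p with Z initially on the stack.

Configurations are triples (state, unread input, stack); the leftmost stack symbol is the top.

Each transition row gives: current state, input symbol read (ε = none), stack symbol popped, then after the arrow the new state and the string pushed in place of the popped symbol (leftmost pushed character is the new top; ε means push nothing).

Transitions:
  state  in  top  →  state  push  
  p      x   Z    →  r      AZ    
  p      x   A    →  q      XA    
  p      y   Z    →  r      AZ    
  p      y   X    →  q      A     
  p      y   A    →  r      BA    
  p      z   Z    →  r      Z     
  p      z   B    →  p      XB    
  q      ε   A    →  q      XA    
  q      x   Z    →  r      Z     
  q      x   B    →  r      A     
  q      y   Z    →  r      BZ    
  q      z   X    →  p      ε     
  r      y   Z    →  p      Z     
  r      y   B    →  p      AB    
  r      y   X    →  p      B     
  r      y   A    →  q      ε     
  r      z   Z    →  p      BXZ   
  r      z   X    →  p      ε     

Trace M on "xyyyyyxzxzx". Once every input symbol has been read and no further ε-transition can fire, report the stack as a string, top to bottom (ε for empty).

(p, xyyyyyxzxzx, Z)
  read x, top Z: go to r, push AZ → (r, yyyyyxzxzx, AZ)
  read y, top A: go to q, push ε → (q, yyyyxzxzx, Z)
  read y, top Z: go to r, push BZ → (r, yyyxzxzx, BZ)
  read y, top B: go to p, push AB → (p, yyxzxzx, ABZ)
  read y, top A: go to r, push BA → (r, yxzxzx, BABZ)
  read y, top B: go to p, push AB → (p, xzxzx, ABABZ)
  read x, top A: go to q, push XA → (q, zxzx, XABABZ)
  read z, top X: go to p, push ε → (p, xzx, ABABZ)
  read x, top A: go to q, push XA → (q, zx, XABABZ)
  read z, top X: go to p, push ε → (p, x, ABABZ)
  read x, top A: go to q, push XA → (q, ε, XABABZ)
All input consumed in state q with stack XABABZ.

XABABZ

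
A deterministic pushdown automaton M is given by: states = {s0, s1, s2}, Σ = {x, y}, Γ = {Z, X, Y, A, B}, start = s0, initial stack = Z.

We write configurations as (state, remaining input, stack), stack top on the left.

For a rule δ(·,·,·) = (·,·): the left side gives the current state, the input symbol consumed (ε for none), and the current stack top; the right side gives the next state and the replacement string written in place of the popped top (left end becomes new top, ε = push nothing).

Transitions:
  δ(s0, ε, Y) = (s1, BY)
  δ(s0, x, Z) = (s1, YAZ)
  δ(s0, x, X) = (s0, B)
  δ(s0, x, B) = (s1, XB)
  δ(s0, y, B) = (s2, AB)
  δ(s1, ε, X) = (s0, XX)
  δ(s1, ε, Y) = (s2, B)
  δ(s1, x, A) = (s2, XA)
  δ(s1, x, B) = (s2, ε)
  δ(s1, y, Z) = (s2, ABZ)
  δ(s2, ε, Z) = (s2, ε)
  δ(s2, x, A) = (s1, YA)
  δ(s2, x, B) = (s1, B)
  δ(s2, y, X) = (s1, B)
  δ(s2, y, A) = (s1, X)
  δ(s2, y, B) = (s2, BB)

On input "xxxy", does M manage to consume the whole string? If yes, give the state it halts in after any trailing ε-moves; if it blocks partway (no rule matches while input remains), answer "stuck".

s0

(s0, xxxy, Z) ⊢ (s1, xxy, YAZ) ⊢ (s2, xxy, BAZ) ⊢ (s1, xy, BAZ) ⊢ (s2, y, AZ) ⊢ (s1, ε, XZ) ⊢ (s0, ε, XXZ)
All input consumed; M is in state s0.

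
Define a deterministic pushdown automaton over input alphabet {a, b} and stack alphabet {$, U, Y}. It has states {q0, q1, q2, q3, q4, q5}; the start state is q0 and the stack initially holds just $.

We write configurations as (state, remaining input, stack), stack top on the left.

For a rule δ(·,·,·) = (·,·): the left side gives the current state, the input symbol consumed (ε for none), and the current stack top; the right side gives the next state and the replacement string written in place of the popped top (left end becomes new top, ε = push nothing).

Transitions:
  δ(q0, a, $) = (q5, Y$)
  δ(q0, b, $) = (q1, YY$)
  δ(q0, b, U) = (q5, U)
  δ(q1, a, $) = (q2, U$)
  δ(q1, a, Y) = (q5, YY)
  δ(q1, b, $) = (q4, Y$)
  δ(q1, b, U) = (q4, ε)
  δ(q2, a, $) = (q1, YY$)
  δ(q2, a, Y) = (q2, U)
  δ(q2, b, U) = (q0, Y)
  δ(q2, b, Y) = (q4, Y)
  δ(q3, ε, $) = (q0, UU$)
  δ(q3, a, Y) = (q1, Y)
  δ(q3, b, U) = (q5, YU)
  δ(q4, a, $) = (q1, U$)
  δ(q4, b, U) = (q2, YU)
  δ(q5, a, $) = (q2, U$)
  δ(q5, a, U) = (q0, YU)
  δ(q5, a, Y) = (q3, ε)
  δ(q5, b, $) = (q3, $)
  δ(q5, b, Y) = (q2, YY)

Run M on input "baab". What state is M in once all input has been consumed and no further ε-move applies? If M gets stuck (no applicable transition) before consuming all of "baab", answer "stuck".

stuck

(q0, baab, $) ⊢ (q1, aab, YY$) ⊢ (q5, ab, YYY$) ⊢ (q3, b, YY$)
No transition for (q3, b, top Y); M blocks with input b remaining.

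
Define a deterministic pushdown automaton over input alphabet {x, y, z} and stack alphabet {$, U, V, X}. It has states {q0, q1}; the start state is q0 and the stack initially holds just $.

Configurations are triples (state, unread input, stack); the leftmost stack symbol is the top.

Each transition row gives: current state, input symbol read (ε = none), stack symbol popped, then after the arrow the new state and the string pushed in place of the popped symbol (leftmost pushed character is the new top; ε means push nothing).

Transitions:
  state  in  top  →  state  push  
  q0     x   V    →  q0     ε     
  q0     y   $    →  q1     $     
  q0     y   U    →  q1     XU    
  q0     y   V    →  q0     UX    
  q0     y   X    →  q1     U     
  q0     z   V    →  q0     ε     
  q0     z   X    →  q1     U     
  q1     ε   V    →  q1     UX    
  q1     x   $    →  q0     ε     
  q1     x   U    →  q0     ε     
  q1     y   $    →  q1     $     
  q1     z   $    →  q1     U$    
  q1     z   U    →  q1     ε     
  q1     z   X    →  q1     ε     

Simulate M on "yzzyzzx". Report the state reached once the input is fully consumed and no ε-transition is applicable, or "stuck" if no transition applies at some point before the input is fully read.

q0

(q0, yzzyzzx, $) ⊢ (q1, zzyzzx, $) ⊢ (q1, zyzzx, U$) ⊢ (q1, yzzx, $) ⊢ (q1, zzx, $) ⊢ (q1, zx, U$) ⊢ (q1, x, $) ⊢ (q0, ε, ε)
All input consumed; M is in state q0.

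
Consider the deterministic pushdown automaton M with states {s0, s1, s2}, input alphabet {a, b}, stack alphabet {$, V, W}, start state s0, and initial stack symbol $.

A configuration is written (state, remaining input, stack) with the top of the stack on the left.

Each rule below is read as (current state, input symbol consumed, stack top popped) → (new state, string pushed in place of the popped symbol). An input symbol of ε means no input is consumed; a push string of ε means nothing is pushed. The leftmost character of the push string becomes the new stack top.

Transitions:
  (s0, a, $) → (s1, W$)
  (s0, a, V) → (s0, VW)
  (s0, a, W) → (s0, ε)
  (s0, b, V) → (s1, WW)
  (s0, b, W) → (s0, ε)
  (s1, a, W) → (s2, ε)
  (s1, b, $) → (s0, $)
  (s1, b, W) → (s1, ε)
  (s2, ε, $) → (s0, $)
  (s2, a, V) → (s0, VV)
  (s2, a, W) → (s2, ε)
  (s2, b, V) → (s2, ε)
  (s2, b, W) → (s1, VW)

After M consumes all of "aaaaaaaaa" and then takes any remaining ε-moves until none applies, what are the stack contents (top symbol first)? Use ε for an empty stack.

W$

(s0, aaaaaaaaa, $)
  read a, top $: go to s1, push W$ → (s1, aaaaaaaa, W$)
  read a, top W: go to s2, push ε → (s2, aaaaaaa, $)
  ε-move, top $: go to s0, push $ → (s0, aaaaaaa, $)
  read a, top $: go to s1, push W$ → (s1, aaaaaa, W$)
  read a, top W: go to s2, push ε → (s2, aaaaa, $)
  ε-move, top $: go to s0, push $ → (s0, aaaaa, $)
  read a, top $: go to s1, push W$ → (s1, aaaa, W$)
  read a, top W: go to s2, push ε → (s2, aaa, $)
  ε-move, top $: go to s0, push $ → (s0, aaa, $)
  read a, top $: go to s1, push W$ → (s1, aa, W$)
  read a, top W: go to s2, push ε → (s2, a, $)
  ε-move, top $: go to s0, push $ → (s0, a, $)
  read a, top $: go to s1, push W$ → (s1, ε, W$)
All input consumed in state s1 with stack W$.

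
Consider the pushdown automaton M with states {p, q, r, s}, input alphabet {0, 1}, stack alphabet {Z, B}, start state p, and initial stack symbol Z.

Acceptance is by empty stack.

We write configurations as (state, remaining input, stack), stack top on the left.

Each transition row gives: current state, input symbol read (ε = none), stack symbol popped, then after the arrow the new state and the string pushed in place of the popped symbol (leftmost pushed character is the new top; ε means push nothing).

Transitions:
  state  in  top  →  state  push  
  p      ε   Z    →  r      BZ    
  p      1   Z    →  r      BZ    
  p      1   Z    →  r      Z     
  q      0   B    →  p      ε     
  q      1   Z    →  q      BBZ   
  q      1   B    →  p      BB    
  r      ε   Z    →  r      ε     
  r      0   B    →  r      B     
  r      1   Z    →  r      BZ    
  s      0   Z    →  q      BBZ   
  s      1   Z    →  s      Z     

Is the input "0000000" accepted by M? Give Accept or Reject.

No computation consumes all input and empties the stack.

Reject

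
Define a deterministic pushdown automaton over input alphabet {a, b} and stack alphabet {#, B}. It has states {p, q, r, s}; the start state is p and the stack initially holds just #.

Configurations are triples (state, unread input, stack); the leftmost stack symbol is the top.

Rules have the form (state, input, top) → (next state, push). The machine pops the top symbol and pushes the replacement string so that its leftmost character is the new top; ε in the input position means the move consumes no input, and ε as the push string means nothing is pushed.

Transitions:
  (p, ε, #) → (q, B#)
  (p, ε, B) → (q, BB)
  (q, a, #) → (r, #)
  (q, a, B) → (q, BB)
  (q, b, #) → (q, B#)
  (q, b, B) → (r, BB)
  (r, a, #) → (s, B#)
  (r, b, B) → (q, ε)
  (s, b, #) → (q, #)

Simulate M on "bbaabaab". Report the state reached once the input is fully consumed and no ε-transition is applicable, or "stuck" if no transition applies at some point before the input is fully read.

(p, bbaabaab, #)
  ε-move, top #: go to q, push B# → (q, bbaabaab, B#)
  read b, top B: go to r, push BB → (r, baabaab, BB#)
  read b, top B: go to q, push ε → (q, aabaab, B#)
  read a, top B: go to q, push BB → (q, abaab, BB#)
  read a, top B: go to q, push BB → (q, baab, BBB#)
  read b, top B: go to r, push BB → (r, aab, BBBB#)
No transition for (r, a, top B); M blocks with input aab remaining.

stuck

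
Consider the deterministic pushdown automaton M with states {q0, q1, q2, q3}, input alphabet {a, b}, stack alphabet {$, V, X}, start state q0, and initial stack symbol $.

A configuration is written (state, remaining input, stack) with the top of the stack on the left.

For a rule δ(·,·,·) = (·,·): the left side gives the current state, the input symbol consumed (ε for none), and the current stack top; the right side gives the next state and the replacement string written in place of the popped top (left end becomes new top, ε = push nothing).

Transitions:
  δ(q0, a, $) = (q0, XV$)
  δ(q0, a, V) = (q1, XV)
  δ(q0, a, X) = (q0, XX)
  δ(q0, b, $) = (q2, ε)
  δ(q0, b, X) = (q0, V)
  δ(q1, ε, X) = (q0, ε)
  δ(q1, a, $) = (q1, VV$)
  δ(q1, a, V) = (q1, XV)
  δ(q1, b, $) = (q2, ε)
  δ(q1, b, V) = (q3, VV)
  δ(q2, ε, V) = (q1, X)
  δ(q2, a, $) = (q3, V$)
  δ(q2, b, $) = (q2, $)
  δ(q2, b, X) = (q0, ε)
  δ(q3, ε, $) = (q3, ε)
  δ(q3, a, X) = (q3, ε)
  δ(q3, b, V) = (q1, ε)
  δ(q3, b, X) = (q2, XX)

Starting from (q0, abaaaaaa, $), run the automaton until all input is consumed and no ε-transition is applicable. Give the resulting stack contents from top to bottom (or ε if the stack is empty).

(q0, abaaaaaa, $) ⊢ (q0, baaaaaa, XV$) ⊢ (q0, aaaaaa, VV$) ⊢ (q1, aaaaa, XVV$) ⊢ (q0, aaaaa, VV$) ⊢ (q1, aaaa, XVV$) ⊢ (q0, aaaa, VV$) ⊢ (q1, aaa, XVV$) ⊢ (q0, aaa, VV$) ⊢ (q1, aa, XVV$) ⊢ (q0, aa, VV$) ⊢ (q1, a, XVV$) ⊢ (q0, a, VV$) ⊢ (q1, ε, XVV$) ⊢ (q0, ε, VV$)
All input consumed in state q0 with stack VV$.

VV$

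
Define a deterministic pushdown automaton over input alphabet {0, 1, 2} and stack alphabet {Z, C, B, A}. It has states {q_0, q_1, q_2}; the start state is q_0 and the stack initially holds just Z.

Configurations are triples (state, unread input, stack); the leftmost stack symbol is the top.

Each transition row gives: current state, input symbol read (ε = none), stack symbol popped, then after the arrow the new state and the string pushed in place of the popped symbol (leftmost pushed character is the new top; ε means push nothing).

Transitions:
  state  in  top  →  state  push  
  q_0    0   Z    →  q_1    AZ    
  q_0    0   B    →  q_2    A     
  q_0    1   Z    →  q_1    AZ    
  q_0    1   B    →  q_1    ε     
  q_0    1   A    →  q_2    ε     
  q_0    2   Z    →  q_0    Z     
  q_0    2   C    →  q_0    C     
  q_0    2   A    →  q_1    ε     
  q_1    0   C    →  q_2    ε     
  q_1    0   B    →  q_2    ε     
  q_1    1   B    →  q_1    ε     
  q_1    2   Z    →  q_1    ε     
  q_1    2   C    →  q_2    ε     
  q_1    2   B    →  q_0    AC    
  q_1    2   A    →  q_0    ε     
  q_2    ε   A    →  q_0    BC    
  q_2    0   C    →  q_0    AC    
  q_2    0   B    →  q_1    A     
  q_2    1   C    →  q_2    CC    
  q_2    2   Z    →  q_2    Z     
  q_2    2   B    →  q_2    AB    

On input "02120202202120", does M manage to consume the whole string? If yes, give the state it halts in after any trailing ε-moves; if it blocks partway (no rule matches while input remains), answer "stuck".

(q_0, 02120202202120, Z)
  read 0, top Z: go to q_1, push AZ → (q_1, 2120202202120, AZ)
  read 2, top A: go to q_0, push ε → (q_0, 120202202120, Z)
  read 1, top Z: go to q_1, push AZ → (q_1, 20202202120, AZ)
  read 2, top A: go to q_0, push ε → (q_0, 0202202120, Z)
  read 0, top Z: go to q_1, push AZ → (q_1, 202202120, AZ)
  read 2, top A: go to q_0, push ε → (q_0, 02202120, Z)
  read 0, top Z: go to q_1, push AZ → (q_1, 2202120, AZ)
  read 2, top A: go to q_0, push ε → (q_0, 202120, Z)
  read 2, top Z: go to q_0, push Z → (q_0, 02120, Z)
  read 0, top Z: go to q_1, push AZ → (q_1, 2120, AZ)
  read 2, top A: go to q_0, push ε → (q_0, 120, Z)
  read 1, top Z: go to q_1, push AZ → (q_1, 20, AZ)
  read 2, top A: go to q_0, push ε → (q_0, 0, Z)
  read 0, top Z: go to q_1, push AZ → (q_1, ε, AZ)
All input consumed; M is in state q_1.

q_1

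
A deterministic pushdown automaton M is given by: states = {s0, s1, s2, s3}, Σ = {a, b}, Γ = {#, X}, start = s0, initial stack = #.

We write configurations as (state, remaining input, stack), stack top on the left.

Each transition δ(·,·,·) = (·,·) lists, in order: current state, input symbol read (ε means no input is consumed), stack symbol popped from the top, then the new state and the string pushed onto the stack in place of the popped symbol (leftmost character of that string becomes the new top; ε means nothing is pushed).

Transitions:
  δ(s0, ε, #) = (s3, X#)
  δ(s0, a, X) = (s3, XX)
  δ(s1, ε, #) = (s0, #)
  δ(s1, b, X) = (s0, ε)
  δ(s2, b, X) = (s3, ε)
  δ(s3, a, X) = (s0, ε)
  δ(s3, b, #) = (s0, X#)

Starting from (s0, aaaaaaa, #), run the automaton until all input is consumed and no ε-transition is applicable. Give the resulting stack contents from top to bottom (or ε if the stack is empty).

(s0, aaaaaaa, #)
  ε-move, top #: go to s3, push X# → (s3, aaaaaaa, X#)
  read a, top X: go to s0, push ε → (s0, aaaaaa, #)
  ε-move, top #: go to s3, push X# → (s3, aaaaaa, X#)
  read a, top X: go to s0, push ε → (s0, aaaaa, #)
  ε-move, top #: go to s3, push X# → (s3, aaaaa, X#)
  read a, top X: go to s0, push ε → (s0, aaaa, #)
  ε-move, top #: go to s3, push X# → (s3, aaaa, X#)
  read a, top X: go to s0, push ε → (s0, aaa, #)
  ε-move, top #: go to s3, push X# → (s3, aaa, X#)
  read a, top X: go to s0, push ε → (s0, aa, #)
  ε-move, top #: go to s3, push X# → (s3, aa, X#)
  read a, top X: go to s0, push ε → (s0, a, #)
  ε-move, top #: go to s3, push X# → (s3, a, X#)
  read a, top X: go to s0, push ε → (s0, ε, #)
  ε-move, top #: go to s3, push X# → (s3, ε, X#)
All input consumed in state s3 with stack X#.

X#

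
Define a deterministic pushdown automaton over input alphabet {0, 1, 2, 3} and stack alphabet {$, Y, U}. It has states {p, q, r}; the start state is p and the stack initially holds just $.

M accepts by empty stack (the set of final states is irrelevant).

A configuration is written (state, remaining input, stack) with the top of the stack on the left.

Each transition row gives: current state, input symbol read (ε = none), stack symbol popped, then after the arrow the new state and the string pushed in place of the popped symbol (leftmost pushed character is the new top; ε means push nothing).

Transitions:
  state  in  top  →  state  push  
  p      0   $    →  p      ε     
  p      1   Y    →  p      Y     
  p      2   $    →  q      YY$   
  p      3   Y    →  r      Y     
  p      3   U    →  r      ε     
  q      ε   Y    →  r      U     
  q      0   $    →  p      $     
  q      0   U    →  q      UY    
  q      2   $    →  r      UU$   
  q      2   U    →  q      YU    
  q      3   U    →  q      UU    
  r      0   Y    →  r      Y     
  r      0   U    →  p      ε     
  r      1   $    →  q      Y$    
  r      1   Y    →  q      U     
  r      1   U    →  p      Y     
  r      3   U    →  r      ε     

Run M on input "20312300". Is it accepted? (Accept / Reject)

Accept

(p, 20312300, $)
  read 2, top $: go to q, push YY$ → (q, 0312300, YY$)
  ε-move, top Y: go to r, push U → (r, 0312300, UY$)
  read 0, top U: go to p, push ε → (p, 312300, Y$)
  read 3, top Y: go to r, push Y → (r, 12300, Y$)
  read 1, top Y: go to q, push U → (q, 2300, U$)
  read 2, top U: go to q, push YU → (q, 300, YU$)
  ε-move, top Y: go to r, push U → (r, 300, UU$)
  read 3, top U: go to r, push ε → (r, 00, U$)
  read 0, top U: go to p, push ε → (p, 0, $)
  read 0, top $: go to p, push ε → (p, ε, ε)
All input consumed and the stack is empty.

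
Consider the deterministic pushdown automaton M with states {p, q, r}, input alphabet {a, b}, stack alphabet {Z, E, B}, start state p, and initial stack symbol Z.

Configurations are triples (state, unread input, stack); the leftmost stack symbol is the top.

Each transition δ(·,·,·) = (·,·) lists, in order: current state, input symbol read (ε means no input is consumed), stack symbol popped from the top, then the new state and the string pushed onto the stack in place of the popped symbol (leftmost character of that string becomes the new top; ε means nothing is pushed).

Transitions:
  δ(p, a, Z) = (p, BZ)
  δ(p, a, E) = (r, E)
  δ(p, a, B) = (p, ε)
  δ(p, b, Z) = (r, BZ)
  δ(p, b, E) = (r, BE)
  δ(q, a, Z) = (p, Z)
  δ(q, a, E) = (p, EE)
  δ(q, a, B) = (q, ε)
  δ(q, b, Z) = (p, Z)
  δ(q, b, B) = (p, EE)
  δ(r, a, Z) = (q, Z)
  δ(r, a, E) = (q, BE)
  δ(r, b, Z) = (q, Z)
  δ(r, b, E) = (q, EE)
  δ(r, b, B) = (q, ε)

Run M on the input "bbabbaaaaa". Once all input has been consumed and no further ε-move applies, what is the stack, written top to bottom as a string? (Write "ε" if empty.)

Z

(p, bbabbaaaaa, Z) ⊢ (r, babbaaaaa, BZ) ⊢ (q, abbaaaaa, Z) ⊢ (p, bbaaaaa, Z) ⊢ (r, baaaaa, BZ) ⊢ (q, aaaaa, Z) ⊢ (p, aaaa, Z) ⊢ (p, aaa, BZ) ⊢ (p, aa, Z) ⊢ (p, a, BZ) ⊢ (p, ε, Z)
All input consumed in state p with stack Z.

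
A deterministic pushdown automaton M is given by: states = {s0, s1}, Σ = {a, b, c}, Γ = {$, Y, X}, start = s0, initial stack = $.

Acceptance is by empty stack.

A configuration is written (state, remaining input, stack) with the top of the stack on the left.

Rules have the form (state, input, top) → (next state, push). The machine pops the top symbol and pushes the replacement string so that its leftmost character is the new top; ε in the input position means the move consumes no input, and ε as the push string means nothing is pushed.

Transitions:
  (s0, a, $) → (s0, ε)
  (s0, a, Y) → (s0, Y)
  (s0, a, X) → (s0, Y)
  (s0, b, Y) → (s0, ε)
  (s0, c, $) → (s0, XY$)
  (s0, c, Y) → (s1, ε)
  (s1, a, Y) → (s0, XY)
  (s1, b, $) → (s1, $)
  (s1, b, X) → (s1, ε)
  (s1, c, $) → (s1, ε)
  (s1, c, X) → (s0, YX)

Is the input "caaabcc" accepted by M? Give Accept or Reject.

Accept

(s0, caaabcc, $) ⊢ (s0, aaabcc, XY$) ⊢ (s0, aabcc, YY$) ⊢ (s0, abcc, YY$) ⊢ (s0, bcc, YY$) ⊢ (s0, cc, Y$) ⊢ (s1, c, $) ⊢ (s1, ε, ε)
All input consumed and the stack is empty.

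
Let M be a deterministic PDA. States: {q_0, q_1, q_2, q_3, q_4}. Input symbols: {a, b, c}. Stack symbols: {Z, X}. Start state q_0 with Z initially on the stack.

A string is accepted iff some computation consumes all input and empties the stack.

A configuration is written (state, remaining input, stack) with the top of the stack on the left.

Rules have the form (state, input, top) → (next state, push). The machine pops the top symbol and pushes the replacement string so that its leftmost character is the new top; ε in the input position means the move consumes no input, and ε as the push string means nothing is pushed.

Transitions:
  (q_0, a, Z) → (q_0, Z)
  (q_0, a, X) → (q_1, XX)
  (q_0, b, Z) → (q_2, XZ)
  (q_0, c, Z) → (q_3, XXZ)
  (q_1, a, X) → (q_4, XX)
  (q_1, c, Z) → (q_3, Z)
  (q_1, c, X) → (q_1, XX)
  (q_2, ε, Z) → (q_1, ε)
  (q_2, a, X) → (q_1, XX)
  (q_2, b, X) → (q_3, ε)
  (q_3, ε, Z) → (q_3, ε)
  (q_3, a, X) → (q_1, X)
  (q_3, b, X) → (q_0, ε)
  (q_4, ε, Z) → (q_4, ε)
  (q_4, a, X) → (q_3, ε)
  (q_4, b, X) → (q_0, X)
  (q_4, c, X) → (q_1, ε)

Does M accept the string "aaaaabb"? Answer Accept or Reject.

Accept

(q_0, aaaaabb, Z)
  read a, top Z: go to q_0, push Z → (q_0, aaaabb, Z)
  read a, top Z: go to q_0, push Z → (q_0, aaabb, Z)
  read a, top Z: go to q_0, push Z → (q_0, aabb, Z)
  read a, top Z: go to q_0, push Z → (q_0, abb, Z)
  read a, top Z: go to q_0, push Z → (q_0, bb, Z)
  read b, top Z: go to q_2, push XZ → (q_2, b, XZ)
  read b, top X: go to q_3, push ε → (q_3, ε, Z)
  ε-move, top Z: go to q_3, push ε → (q_3, ε, ε)
All input consumed and the stack is empty.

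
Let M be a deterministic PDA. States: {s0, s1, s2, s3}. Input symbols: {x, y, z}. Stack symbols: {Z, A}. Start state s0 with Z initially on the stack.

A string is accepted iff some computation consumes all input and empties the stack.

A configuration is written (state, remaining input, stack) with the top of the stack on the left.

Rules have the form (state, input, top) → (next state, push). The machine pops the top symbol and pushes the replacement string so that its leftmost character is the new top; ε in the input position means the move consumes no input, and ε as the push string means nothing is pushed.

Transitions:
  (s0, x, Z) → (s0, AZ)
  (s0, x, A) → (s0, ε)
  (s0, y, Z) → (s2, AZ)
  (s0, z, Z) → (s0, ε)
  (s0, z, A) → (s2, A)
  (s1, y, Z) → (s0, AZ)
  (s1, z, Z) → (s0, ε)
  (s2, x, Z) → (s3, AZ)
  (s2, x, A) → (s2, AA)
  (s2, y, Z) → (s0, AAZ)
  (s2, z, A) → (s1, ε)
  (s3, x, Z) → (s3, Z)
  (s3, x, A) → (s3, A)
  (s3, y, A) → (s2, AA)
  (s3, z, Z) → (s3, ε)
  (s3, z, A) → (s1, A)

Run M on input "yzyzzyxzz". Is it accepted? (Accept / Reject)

(s0, yzyzzyxzz, Z) ⊢ (s2, zyzzyxzz, AZ) ⊢ (s1, yzzyxzz, Z) ⊢ (s0, zzyxzz, AZ) ⊢ (s2, zyxzz, AZ) ⊢ (s1, yxzz, Z) ⊢ (s0, xzz, AZ) ⊢ (s0, zz, Z) ⊢ (s0, z, ε)
No transition applies at (s0, z, ε); input not fully consumed.

Reject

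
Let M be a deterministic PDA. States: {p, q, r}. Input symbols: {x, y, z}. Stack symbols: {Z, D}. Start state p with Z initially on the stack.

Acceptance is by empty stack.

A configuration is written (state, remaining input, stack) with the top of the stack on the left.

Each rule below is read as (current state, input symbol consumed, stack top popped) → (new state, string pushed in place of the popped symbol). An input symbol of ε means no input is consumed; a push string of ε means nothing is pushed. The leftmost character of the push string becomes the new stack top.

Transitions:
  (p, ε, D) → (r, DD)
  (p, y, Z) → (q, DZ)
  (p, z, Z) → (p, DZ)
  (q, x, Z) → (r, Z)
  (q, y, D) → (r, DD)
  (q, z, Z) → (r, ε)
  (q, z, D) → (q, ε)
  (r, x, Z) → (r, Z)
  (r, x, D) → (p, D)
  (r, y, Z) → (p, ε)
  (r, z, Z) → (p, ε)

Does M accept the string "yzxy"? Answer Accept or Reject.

(p, yzxy, Z) ⊢ (q, zxy, DZ) ⊢ (q, xy, Z) ⊢ (r, y, Z) ⊢ (p, ε, ε)
All input consumed and the stack is empty.

Accept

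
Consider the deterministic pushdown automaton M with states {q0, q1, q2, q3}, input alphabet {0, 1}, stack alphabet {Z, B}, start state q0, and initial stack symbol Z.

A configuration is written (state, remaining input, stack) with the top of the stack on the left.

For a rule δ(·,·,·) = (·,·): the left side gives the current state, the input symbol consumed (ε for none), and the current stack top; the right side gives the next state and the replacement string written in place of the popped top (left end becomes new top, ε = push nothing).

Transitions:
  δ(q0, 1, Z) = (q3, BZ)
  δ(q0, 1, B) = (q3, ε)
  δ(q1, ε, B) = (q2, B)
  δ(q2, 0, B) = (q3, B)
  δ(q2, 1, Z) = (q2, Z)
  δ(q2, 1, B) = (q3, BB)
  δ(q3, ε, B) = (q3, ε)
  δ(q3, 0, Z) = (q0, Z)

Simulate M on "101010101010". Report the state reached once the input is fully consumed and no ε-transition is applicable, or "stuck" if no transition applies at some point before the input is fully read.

(q0, 101010101010, Z)
  read 1, top Z: go to q3, push BZ → (q3, 01010101010, BZ)
  ε-move, top B: go to q3, push ε → (q3, 01010101010, Z)
  read 0, top Z: go to q0, push Z → (q0, 1010101010, Z)
  read 1, top Z: go to q3, push BZ → (q3, 010101010, BZ)
  ε-move, top B: go to q3, push ε → (q3, 010101010, Z)
  read 0, top Z: go to q0, push Z → (q0, 10101010, Z)
  read 1, top Z: go to q3, push BZ → (q3, 0101010, BZ)
  ε-move, top B: go to q3, push ε → (q3, 0101010, Z)
  read 0, top Z: go to q0, push Z → (q0, 101010, Z)
  read 1, top Z: go to q3, push BZ → (q3, 01010, BZ)
  ε-move, top B: go to q3, push ε → (q3, 01010, Z)
  read 0, top Z: go to q0, push Z → (q0, 1010, Z)
  read 1, top Z: go to q3, push BZ → (q3, 010, BZ)
  ε-move, top B: go to q3, push ε → (q3, 010, Z)
  read 0, top Z: go to q0, push Z → (q0, 10, Z)
  read 1, top Z: go to q3, push BZ → (q3, 0, BZ)
  ε-move, top B: go to q3, push ε → (q3, 0, Z)
  read 0, top Z: go to q0, push Z → (q0, ε, Z)
All input consumed; M is in state q0.

q0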